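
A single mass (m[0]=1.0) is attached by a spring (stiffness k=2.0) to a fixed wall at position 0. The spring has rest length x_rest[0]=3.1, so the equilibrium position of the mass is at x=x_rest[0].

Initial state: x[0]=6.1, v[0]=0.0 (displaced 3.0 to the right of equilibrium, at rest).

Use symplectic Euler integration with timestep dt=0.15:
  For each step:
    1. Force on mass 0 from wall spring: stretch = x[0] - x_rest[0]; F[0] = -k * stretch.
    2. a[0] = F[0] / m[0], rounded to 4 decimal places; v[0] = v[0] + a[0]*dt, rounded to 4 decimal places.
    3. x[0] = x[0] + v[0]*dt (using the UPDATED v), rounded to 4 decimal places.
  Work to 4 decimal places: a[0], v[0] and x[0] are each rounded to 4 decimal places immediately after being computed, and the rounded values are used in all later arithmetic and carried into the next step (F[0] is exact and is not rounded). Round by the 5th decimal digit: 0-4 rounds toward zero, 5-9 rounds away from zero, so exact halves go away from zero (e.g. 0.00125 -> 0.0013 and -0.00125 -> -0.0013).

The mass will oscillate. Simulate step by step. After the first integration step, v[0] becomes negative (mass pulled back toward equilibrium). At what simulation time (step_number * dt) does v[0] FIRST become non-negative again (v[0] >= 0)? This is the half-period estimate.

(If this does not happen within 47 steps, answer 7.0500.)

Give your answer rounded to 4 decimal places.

Answer: 2.2500

Derivation:
Step 0: x=[6.1000] v=[0.0000]
Step 1: x=[5.9650] v=[-0.9000]
Step 2: x=[5.7011] v=[-1.7595]
Step 3: x=[5.3201] v=[-2.5398]
Step 4: x=[4.8392] v=[-3.2058]
Step 5: x=[4.2801] v=[-3.7276]
Step 6: x=[3.6679] v=[-4.0816]
Step 7: x=[3.0301] v=[-4.2520]
Step 8: x=[2.3955] v=[-4.2310]
Step 9: x=[1.7925] v=[-4.0197]
Step 10: x=[1.2484] v=[-3.6275]
Step 11: x=[0.7876] v=[-3.0720]
Step 12: x=[0.4309] v=[-2.3783]
Step 13: x=[0.1943] v=[-1.5776]
Step 14: x=[0.0884] v=[-0.7059]
Step 15: x=[0.1180] v=[0.1976]
First v>=0 after going negative at step 15, time=2.2500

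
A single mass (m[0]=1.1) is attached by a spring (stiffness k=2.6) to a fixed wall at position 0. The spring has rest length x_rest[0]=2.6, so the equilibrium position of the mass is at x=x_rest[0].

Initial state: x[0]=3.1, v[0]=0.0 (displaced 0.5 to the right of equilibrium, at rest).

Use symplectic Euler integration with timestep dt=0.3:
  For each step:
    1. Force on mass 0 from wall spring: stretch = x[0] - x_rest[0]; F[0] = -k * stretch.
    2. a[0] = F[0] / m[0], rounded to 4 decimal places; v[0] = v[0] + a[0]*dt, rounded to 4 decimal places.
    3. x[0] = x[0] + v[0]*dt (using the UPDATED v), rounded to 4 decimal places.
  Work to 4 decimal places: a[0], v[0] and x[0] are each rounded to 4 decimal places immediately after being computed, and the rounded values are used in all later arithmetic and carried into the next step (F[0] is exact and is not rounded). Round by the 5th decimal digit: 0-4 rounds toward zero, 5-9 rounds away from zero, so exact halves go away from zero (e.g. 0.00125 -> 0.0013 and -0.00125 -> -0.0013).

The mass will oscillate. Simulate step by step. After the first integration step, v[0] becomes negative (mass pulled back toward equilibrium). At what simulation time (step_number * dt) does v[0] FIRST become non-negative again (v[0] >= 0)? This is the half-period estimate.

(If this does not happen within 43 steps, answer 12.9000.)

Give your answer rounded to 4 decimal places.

Answer: 2.1000

Derivation:
Step 0: x=[3.1000] v=[0.0000]
Step 1: x=[2.9937] v=[-0.3545]
Step 2: x=[2.8036] v=[-0.6337]
Step 3: x=[2.5702] v=[-0.7781]
Step 4: x=[2.3431] v=[-0.7570]
Step 5: x=[2.1707] v=[-0.5748]
Step 6: x=[2.0896] v=[-0.2704]
Step 7: x=[2.1171] v=[0.0915]
First v>=0 after going negative at step 7, time=2.1000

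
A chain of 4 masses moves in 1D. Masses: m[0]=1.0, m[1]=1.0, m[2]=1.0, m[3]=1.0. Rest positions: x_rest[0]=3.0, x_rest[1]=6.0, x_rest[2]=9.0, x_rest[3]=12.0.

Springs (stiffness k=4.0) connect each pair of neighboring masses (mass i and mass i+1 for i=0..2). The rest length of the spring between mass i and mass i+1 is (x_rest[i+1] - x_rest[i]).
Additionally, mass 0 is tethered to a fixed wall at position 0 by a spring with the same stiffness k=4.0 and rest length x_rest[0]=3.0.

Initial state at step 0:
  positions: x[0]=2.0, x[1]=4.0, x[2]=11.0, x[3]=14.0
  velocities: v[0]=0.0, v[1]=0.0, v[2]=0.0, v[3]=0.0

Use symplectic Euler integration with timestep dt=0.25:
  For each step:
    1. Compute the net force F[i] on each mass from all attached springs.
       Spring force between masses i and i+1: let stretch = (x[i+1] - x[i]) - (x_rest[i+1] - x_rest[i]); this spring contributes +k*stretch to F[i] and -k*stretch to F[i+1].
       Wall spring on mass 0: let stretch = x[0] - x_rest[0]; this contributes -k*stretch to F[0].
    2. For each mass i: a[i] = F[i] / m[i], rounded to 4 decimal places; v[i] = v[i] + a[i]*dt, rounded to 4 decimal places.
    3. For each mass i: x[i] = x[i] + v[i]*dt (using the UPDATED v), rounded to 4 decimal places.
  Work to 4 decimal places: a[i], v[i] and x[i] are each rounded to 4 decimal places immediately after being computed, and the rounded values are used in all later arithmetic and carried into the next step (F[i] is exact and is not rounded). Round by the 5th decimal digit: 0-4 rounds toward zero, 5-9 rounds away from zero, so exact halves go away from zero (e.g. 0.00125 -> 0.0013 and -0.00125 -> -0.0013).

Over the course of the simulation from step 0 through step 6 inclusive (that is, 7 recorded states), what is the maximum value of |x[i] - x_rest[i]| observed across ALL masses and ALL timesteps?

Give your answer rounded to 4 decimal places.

Answer: 2.4681

Derivation:
Step 0: x=[2.0000 4.0000 11.0000 14.0000] v=[0.0000 0.0000 0.0000 0.0000]
Step 1: x=[2.0000 5.2500 10.0000 14.0000] v=[0.0000 5.0000 -4.0000 0.0000]
Step 2: x=[2.3125 6.8750 8.8125 13.7500] v=[1.2500 6.5000 -4.7500 -1.0000]
Step 3: x=[3.1875 7.8438 8.3750 13.0156] v=[3.5000 3.8750 -1.7500 -2.9375]
Step 4: x=[4.4297 7.7813 8.9649 11.8711] v=[4.9688 -0.2501 2.3594 -4.5781]
Step 5: x=[5.4024 7.1768 9.9854 10.7500] v=[3.8907 -2.4181 4.0820 -4.4843]
Step 6: x=[5.4681 6.8308 10.4949 10.1878] v=[0.2627 -1.3839 2.0380 -2.2489]
Max displacement = 2.4681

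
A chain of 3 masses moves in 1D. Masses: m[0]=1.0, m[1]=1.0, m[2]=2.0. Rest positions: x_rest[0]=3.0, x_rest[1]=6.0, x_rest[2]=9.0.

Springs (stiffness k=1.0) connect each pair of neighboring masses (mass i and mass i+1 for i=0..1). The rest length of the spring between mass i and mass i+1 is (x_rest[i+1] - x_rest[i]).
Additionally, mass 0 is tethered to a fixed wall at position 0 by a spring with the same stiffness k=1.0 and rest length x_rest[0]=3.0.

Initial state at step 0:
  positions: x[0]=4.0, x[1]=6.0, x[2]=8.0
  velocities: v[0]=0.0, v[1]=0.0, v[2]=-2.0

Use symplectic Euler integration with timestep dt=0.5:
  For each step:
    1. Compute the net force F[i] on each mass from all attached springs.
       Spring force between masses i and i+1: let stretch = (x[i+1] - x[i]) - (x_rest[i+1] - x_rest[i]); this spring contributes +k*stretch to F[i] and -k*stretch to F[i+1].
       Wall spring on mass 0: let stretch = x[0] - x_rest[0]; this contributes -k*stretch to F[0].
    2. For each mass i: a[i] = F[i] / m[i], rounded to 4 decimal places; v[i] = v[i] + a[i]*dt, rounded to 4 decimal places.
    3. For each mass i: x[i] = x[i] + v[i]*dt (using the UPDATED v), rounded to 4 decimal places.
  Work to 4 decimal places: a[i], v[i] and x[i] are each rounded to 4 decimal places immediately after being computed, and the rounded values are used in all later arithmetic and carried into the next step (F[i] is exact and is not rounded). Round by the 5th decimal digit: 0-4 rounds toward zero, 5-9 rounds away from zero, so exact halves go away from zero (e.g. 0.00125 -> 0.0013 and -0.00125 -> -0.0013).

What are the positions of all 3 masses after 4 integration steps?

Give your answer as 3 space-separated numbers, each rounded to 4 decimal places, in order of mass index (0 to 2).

Answer: 1.5069 3.5718 5.9559

Derivation:
Step 0: x=[4.0000 6.0000 8.0000] v=[0.0000 0.0000 -2.0000]
Step 1: x=[3.5000 6.0000 7.1250] v=[-1.0000 0.0000 -1.7500]
Step 2: x=[2.7500 5.6563 6.4844] v=[-1.5000 -0.6875 -1.2813]
Step 3: x=[2.0391 4.7930 6.1153] v=[-1.4219 -1.7266 -0.7383]
Step 4: x=[1.5069 3.5718 5.9559] v=[-1.0645 -2.4424 -0.3189]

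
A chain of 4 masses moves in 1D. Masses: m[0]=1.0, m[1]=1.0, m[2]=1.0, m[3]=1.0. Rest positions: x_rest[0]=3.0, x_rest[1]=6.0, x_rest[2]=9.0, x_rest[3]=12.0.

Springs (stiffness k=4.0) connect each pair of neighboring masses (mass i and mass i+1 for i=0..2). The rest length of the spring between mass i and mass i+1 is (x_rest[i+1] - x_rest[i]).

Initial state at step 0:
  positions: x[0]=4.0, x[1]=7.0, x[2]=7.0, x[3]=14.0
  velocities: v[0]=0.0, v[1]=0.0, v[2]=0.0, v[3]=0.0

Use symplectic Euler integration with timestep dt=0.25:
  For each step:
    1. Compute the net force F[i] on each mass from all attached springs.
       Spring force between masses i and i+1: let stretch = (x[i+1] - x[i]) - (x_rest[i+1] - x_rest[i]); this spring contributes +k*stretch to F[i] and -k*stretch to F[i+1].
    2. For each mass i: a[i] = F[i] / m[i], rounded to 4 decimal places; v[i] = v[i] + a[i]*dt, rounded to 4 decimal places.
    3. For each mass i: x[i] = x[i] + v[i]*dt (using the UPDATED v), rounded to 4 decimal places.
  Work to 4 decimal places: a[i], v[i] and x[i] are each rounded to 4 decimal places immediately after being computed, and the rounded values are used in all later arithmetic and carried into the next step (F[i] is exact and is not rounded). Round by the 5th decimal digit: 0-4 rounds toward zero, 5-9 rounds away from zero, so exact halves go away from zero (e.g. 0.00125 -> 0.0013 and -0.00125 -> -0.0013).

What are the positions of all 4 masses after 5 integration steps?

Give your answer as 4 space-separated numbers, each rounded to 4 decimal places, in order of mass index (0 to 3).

Step 0: x=[4.0000 7.0000 7.0000 14.0000] v=[0.0000 0.0000 0.0000 0.0000]
Step 1: x=[4.0000 6.2500 8.7500 13.0000] v=[0.0000 -3.0000 7.0000 -4.0000]
Step 2: x=[3.8125 5.5625 10.9375 11.6875] v=[-0.7500 -2.7500 8.7500 -5.2500]
Step 3: x=[3.3125 5.7813 11.9688 10.9375] v=[-2.0000 0.8750 4.1250 -3.0000]
Step 4: x=[2.6797 6.9297 11.1954 11.1953] v=[-2.5312 4.5937 -3.0938 1.0313]
Step 5: x=[2.3594 8.0821 9.3555 12.2032] v=[-1.2812 4.6094 -7.3596 4.0314]

Answer: 2.3594 8.0821 9.3555 12.2032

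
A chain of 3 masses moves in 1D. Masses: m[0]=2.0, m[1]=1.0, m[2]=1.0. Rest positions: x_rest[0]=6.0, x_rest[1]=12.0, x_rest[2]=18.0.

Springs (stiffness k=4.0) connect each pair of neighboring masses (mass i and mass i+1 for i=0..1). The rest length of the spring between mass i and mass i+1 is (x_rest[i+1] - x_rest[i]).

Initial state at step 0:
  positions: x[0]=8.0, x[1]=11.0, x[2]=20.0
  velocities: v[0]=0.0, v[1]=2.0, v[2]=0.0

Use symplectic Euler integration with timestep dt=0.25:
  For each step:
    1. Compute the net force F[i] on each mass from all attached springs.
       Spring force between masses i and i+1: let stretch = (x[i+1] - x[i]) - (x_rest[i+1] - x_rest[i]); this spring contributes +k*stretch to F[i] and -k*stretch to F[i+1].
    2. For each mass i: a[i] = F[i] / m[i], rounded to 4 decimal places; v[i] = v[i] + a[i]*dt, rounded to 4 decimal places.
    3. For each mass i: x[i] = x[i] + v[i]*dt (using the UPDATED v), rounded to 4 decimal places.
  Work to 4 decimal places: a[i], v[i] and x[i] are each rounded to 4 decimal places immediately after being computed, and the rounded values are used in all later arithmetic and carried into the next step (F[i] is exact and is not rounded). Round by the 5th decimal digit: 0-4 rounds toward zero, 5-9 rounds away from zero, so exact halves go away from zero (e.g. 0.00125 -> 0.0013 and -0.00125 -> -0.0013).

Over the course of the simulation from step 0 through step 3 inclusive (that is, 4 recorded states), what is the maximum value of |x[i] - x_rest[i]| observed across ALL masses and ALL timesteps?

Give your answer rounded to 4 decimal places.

Step 0: x=[8.0000 11.0000 20.0000] v=[0.0000 2.0000 0.0000]
Step 1: x=[7.6250 13.0000 19.2500] v=[-1.5000 8.0000 -3.0000]
Step 2: x=[7.1719 15.2188 18.4375] v=[-1.8125 8.8750 -3.2500]
Step 3: x=[6.9746 16.2305 18.3203] v=[-0.7891 4.0468 -0.4687]
Max displacement = 4.2305

Answer: 4.2305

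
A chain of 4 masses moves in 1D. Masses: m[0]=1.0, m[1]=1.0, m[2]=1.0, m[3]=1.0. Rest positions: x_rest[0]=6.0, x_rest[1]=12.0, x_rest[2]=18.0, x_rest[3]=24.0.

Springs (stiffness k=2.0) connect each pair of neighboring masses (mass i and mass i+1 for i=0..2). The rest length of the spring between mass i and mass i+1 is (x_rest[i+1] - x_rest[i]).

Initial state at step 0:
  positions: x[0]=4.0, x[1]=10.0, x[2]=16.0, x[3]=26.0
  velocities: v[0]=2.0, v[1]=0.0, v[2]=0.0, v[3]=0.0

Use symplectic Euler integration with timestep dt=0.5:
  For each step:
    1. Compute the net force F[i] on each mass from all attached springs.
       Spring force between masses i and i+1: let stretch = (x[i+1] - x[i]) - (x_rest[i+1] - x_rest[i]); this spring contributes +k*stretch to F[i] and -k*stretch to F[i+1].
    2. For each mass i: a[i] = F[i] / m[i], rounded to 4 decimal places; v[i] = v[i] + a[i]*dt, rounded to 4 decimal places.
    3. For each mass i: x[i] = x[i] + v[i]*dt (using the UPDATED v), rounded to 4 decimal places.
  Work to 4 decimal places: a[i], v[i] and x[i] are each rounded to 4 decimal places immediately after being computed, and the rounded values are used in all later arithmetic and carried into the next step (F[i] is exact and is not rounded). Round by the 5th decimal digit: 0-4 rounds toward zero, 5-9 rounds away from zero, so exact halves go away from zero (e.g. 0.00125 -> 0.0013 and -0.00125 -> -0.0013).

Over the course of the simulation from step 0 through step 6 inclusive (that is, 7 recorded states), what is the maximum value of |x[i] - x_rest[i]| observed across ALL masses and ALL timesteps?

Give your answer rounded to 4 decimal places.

Answer: 3.4375

Derivation:
Step 0: x=[4.0000 10.0000 16.0000 26.0000] v=[2.0000 0.0000 0.0000 0.0000]
Step 1: x=[5.0000 10.0000 18.0000 24.0000] v=[2.0000 0.0000 4.0000 -4.0000]
Step 2: x=[5.5000 11.5000 19.0000 22.0000] v=[1.0000 3.0000 2.0000 -4.0000]
Step 3: x=[6.0000 13.7500 17.7500 21.5000] v=[1.0000 4.5000 -2.5000 -1.0000]
Step 4: x=[7.3750 14.1250 16.3750 22.1250] v=[2.7500 0.7500 -2.7500 1.2500]
Step 5: x=[9.1250 12.2500 16.7500 22.8750] v=[3.5000 -3.7500 0.7500 1.5000]
Step 6: x=[9.4375 11.0625 17.9375 23.5625] v=[0.6250 -2.3750 2.3750 1.3750]
Max displacement = 3.4375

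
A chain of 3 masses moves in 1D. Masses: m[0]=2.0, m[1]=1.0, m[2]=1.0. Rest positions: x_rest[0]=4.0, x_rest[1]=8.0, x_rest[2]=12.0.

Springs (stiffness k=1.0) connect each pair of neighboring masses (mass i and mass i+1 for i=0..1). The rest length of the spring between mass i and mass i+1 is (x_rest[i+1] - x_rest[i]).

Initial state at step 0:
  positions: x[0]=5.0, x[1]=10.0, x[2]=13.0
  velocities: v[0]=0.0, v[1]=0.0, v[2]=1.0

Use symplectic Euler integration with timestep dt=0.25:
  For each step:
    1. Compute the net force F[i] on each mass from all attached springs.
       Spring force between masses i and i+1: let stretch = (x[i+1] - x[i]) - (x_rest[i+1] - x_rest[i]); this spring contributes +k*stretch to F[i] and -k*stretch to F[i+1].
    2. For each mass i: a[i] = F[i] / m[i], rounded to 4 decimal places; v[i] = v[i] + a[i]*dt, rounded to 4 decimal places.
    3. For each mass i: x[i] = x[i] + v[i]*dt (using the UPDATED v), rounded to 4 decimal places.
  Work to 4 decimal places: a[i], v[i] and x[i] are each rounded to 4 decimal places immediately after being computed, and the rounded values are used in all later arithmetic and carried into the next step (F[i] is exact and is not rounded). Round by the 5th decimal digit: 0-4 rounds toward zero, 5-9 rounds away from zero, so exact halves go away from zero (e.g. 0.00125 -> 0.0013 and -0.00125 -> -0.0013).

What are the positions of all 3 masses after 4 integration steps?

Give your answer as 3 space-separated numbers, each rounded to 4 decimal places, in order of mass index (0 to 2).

Step 0: x=[5.0000 10.0000 13.0000] v=[0.0000 0.0000 1.0000]
Step 1: x=[5.0313 9.8750 13.3125] v=[0.1250 -0.5000 1.2500]
Step 2: x=[5.0889 9.6621 13.6602] v=[0.2305 -0.8516 1.3906]
Step 3: x=[5.1645 9.4133 14.0080] v=[0.3022 -0.9954 1.3911]
Step 4: x=[5.2478 9.1861 14.3186] v=[0.3333 -0.9089 1.2424]

Answer: 5.2478 9.1861 14.3186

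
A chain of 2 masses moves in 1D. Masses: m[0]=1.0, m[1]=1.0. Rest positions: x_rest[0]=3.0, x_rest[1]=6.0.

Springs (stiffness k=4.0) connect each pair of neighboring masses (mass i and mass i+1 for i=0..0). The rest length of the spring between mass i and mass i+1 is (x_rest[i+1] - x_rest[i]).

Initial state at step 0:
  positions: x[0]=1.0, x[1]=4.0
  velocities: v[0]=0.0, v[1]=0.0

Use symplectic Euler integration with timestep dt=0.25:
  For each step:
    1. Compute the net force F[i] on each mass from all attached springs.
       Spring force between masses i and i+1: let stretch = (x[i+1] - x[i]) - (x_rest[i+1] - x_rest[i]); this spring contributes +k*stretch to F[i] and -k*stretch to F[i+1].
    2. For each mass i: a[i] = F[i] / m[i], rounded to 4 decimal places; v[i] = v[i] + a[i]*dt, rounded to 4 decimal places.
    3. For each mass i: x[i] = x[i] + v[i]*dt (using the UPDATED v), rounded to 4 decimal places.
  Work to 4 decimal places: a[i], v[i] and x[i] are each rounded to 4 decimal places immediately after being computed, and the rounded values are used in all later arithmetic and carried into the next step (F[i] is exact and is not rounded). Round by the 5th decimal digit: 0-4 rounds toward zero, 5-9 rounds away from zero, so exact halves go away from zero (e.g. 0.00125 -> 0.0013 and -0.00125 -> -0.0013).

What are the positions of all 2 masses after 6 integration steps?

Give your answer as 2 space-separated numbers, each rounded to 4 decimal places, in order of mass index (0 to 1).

Step 0: x=[1.0000 4.0000] v=[0.0000 0.0000]
Step 1: x=[1.0000 4.0000] v=[0.0000 0.0000]
Step 2: x=[1.0000 4.0000] v=[0.0000 0.0000]
Step 3: x=[1.0000 4.0000] v=[0.0000 0.0000]
Step 4: x=[1.0000 4.0000] v=[0.0000 0.0000]
Step 5: x=[1.0000 4.0000] v=[0.0000 0.0000]
Step 6: x=[1.0000 4.0000] v=[0.0000 0.0000]

Answer: 1.0000 4.0000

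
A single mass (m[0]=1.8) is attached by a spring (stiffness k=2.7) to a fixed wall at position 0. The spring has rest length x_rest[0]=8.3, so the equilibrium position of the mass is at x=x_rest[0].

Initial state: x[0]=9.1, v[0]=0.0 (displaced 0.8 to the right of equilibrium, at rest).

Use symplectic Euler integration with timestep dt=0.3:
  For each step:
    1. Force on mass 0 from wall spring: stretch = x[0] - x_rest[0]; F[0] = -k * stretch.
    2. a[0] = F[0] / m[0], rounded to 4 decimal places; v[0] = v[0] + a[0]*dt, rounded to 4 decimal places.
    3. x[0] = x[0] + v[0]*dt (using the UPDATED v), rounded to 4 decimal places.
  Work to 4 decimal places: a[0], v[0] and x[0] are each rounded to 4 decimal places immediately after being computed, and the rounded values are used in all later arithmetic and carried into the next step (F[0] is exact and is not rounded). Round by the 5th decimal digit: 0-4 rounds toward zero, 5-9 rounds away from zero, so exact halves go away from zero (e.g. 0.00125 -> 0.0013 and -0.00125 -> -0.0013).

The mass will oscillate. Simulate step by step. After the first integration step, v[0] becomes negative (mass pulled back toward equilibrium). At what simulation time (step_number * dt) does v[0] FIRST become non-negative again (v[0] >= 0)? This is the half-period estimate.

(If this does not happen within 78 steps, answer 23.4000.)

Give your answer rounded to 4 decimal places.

Step 0: x=[9.1000] v=[0.0000]
Step 1: x=[8.9920] v=[-0.3600]
Step 2: x=[8.7906] v=[-0.6714]
Step 3: x=[8.5229] v=[-0.8922]
Step 4: x=[8.2252] v=[-0.9925]
Step 5: x=[7.9376] v=[-0.9588]
Step 6: x=[7.6989] v=[-0.7957]
Step 7: x=[7.5413] v=[-0.5252]
Step 8: x=[7.4862] v=[-0.1838]
Step 9: x=[7.5409] v=[0.1824]
First v>=0 after going negative at step 9, time=2.7000

Answer: 2.7000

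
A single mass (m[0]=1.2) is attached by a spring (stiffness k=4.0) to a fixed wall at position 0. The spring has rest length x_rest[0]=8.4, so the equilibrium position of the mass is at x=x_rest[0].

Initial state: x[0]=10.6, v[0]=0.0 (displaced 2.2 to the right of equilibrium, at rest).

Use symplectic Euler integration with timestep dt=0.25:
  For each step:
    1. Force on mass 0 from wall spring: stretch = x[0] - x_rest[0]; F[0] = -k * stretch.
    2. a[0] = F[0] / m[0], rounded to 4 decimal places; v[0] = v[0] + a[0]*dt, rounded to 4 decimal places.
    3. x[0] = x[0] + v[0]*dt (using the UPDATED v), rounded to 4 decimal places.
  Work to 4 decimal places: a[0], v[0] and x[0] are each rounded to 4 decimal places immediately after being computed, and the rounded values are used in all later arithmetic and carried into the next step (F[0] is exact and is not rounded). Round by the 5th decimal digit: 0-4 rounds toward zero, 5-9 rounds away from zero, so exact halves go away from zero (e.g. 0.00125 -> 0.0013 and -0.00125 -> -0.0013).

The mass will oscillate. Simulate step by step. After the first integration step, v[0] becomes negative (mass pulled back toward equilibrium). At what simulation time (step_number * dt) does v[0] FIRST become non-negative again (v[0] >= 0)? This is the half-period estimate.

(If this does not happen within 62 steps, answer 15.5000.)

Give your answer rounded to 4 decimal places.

Answer: 1.7500

Derivation:
Step 0: x=[10.6000] v=[0.0000]
Step 1: x=[10.1417] v=[-1.8333]
Step 2: x=[9.3205] v=[-3.2847]
Step 3: x=[8.3076] v=[-4.0518]
Step 4: x=[7.3139] v=[-3.9748]
Step 5: x=[6.5465] v=[-3.0697]
Step 6: x=[6.1652] v=[-1.5251]
Step 7: x=[6.2495] v=[0.3372]
First v>=0 after going negative at step 7, time=1.7500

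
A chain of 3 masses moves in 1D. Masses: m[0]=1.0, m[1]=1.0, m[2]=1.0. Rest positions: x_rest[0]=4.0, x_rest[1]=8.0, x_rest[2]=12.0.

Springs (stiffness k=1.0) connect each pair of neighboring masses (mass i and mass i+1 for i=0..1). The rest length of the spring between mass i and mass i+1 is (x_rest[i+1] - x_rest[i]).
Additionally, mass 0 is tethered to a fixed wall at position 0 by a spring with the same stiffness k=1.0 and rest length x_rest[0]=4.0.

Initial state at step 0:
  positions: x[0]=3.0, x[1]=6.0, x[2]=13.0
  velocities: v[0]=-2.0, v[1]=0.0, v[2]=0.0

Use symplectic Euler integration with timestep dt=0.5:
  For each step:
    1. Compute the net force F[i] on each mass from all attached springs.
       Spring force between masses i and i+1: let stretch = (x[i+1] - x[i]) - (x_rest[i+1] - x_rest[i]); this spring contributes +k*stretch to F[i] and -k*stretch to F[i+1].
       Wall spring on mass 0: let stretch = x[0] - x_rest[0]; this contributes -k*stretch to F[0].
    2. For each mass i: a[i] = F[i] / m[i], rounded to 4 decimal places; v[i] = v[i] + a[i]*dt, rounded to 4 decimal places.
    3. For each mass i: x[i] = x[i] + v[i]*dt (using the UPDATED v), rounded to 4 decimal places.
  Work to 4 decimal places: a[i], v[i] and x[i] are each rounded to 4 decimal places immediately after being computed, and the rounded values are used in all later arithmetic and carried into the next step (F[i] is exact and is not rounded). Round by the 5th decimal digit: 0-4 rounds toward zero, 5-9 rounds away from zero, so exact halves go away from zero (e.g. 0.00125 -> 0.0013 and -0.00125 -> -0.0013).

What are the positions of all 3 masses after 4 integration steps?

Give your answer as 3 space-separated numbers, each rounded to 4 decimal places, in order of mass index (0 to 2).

Step 0: x=[3.0000 6.0000 13.0000] v=[-2.0000 0.0000 0.0000]
Step 1: x=[2.0000 7.0000 12.2500] v=[-2.0000 2.0000 -1.5000]
Step 2: x=[1.7500 8.0625 11.1875] v=[-0.5000 2.1250 -2.1250]
Step 3: x=[2.6407 8.3282 10.3438] v=[1.7813 0.5313 -1.6875]
Step 4: x=[4.2931 7.6759 9.9962] v=[3.3047 -1.3047 -0.6953]

Answer: 4.2931 7.6759 9.9962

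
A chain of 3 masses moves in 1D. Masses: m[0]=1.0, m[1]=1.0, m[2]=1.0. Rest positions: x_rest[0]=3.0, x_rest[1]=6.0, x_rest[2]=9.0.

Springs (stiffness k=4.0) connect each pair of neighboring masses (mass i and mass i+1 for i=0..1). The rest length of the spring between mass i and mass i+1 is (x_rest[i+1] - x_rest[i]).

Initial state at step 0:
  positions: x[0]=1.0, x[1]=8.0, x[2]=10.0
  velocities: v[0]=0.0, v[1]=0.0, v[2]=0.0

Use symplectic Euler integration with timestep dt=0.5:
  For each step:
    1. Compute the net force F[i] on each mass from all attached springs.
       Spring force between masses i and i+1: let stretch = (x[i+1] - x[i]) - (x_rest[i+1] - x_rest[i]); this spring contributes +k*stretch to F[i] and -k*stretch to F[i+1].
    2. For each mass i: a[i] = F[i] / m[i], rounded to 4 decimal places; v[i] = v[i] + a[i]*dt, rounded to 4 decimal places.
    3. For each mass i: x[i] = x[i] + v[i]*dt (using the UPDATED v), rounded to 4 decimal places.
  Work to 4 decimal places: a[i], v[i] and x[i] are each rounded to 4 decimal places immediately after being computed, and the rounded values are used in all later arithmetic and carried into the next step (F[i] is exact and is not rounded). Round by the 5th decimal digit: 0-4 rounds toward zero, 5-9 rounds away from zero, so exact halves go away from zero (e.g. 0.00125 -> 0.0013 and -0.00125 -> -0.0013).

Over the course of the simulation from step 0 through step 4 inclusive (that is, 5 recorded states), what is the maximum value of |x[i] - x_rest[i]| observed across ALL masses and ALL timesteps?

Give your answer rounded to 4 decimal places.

Step 0: x=[1.0000 8.0000 10.0000] v=[0.0000 0.0000 0.0000]
Step 1: x=[5.0000 3.0000 11.0000] v=[8.0000 -10.0000 2.0000]
Step 2: x=[4.0000 8.0000 7.0000] v=[-2.0000 10.0000 -8.0000]
Step 3: x=[4.0000 8.0000 7.0000] v=[0.0000 0.0000 0.0000]
Step 4: x=[5.0000 3.0000 11.0000] v=[2.0000 -10.0000 8.0000]
Max displacement = 3.0000

Answer: 3.0000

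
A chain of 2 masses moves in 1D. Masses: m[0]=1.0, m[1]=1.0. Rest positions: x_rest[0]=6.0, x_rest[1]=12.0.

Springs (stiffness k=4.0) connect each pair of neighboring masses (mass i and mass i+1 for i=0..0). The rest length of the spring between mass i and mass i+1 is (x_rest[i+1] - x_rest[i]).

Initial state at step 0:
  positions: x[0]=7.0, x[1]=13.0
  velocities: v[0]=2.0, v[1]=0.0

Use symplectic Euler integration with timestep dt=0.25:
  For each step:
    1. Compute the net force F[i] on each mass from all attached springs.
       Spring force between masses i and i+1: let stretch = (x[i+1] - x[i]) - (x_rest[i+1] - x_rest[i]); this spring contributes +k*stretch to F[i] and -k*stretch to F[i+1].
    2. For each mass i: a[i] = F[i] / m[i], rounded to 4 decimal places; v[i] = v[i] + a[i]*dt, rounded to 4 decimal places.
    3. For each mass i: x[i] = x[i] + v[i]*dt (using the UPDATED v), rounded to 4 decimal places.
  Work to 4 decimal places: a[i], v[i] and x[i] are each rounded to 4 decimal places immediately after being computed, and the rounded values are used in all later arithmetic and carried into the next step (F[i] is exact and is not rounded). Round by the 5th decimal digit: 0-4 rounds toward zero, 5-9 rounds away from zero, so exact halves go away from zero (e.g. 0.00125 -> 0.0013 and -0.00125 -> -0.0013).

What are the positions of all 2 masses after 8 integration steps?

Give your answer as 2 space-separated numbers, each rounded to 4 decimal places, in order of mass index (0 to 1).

Answer: 8.8184 15.1817

Derivation:
Step 0: x=[7.0000 13.0000] v=[2.0000 0.0000]
Step 1: x=[7.5000 13.0000] v=[2.0000 0.0000]
Step 2: x=[7.8750 13.1250] v=[1.5000 0.5000]
Step 3: x=[8.0625 13.4375] v=[0.7500 1.2500]
Step 4: x=[8.0938 13.9063] v=[0.1250 1.8750]
Step 5: x=[8.0782 14.4219] v=[-0.0625 2.0625]
Step 6: x=[8.1485 14.8516] v=[0.2812 1.7188]
Step 7: x=[8.3946 15.1055] v=[0.9843 1.0157]
Step 8: x=[8.8184 15.1817] v=[1.6952 0.3048]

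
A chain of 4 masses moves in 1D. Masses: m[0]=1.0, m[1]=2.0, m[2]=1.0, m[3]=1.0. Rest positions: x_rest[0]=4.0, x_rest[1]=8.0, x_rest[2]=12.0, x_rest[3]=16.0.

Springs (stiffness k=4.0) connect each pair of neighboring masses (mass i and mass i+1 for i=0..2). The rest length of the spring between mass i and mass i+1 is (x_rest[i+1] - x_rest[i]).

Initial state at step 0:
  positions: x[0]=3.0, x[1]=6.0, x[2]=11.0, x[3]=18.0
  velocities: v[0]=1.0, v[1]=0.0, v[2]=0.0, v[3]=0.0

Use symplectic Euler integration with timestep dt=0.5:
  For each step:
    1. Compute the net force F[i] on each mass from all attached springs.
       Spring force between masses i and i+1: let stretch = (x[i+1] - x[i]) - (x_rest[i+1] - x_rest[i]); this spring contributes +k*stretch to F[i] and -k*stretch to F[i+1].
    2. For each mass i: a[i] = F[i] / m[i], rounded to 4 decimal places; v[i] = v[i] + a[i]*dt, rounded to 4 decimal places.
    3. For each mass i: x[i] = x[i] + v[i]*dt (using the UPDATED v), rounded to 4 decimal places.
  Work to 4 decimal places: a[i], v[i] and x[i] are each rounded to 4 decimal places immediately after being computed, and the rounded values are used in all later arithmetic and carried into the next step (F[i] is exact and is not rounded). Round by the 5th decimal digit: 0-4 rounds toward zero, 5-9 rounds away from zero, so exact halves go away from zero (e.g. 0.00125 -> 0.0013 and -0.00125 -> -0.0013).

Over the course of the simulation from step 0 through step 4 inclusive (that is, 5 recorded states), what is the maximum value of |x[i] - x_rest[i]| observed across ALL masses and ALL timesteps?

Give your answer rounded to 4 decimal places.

Answer: 2.7500

Derivation:
Step 0: x=[3.0000 6.0000 11.0000 18.0000] v=[1.0000 0.0000 0.0000 0.0000]
Step 1: x=[2.5000 7.0000 13.0000 15.0000] v=[-1.0000 2.0000 4.0000 -6.0000]
Step 2: x=[2.5000 8.7500 11.0000 14.0000] v=[0.0000 3.5000 -4.0000 -2.0000]
Step 3: x=[4.7500 8.5000 9.7500 14.0000] v=[4.5000 -0.5000 -2.5000 0.0000]
Step 4: x=[6.7500 7.0000 11.5000 13.7500] v=[4.0000 -3.0000 3.5000 -0.5000]
Max displacement = 2.7500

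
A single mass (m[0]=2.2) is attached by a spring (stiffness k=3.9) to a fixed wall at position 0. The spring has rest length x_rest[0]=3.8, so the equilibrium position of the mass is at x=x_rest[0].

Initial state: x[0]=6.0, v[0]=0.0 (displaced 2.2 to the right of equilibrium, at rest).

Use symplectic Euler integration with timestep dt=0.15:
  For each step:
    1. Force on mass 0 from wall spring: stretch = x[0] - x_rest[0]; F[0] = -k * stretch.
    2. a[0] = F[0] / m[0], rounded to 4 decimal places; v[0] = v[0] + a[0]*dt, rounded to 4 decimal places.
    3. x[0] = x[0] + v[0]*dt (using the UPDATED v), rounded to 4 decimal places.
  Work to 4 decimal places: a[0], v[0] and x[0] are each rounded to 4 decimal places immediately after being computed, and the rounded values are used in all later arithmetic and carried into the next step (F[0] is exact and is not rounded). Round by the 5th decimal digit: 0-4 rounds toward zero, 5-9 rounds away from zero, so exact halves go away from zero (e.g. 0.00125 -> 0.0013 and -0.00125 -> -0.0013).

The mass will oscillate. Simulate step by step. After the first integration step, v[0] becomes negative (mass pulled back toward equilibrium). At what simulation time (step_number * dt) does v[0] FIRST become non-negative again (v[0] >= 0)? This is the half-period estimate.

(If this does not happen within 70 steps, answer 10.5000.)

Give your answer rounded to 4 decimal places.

Answer: 2.4000

Derivation:
Step 0: x=[6.0000] v=[0.0000]
Step 1: x=[5.9123] v=[-0.5850]
Step 2: x=[5.7403] v=[-1.1467]
Step 3: x=[5.4909] v=[-1.6626]
Step 4: x=[5.1741] v=[-2.1122]
Step 5: x=[4.8025] v=[-2.4776]
Step 6: x=[4.3909] v=[-2.7442]
Step 7: x=[3.9557] v=[-2.9013]
Step 8: x=[3.5143] v=[-2.9427]
Step 9: x=[3.0843] v=[-2.8667]
Step 10: x=[2.6828] v=[-2.6764]
Step 11: x=[2.3259] v=[-2.3793]
Step 12: x=[2.0278] v=[-1.9873]
Step 13: x=[1.8004] v=[-1.5161]
Step 14: x=[1.6527] v=[-0.9844]
Step 15: x=[1.5907] v=[-0.4134]
Step 16: x=[1.6168] v=[0.1741]
First v>=0 after going negative at step 16, time=2.4000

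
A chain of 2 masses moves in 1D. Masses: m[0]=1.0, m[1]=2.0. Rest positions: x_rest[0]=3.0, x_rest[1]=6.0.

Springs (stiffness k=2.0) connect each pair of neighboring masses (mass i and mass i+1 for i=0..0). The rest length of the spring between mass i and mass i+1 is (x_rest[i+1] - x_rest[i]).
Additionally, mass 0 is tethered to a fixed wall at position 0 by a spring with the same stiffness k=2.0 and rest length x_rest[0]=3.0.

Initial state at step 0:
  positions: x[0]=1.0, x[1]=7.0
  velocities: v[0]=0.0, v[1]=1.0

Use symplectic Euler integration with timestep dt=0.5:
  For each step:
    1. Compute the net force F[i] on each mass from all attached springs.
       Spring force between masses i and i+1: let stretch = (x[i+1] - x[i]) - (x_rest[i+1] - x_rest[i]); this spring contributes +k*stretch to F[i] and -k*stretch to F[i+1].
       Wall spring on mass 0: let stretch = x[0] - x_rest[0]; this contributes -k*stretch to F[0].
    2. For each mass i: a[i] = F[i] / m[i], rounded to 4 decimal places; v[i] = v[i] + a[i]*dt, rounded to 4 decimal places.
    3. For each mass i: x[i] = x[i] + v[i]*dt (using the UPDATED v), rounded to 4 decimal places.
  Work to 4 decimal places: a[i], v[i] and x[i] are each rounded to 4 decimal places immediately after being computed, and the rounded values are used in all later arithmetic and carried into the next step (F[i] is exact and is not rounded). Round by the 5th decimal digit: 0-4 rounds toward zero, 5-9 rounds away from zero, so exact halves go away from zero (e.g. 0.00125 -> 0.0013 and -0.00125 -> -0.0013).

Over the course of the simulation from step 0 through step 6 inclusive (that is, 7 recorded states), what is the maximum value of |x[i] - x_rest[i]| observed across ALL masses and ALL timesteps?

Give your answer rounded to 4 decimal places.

Answer: 2.8750

Derivation:
Step 0: x=[1.0000 7.0000] v=[0.0000 1.0000]
Step 1: x=[3.5000 6.7500] v=[5.0000 -0.5000]
Step 2: x=[5.8750 6.4375] v=[4.7500 -0.6250]
Step 3: x=[5.5938 6.7344] v=[-0.5625 0.5938]
Step 4: x=[3.0860 7.4962] v=[-5.0157 1.5235]
Step 5: x=[1.2403 7.9054] v=[-3.6915 0.8184]
Step 6: x=[2.1070 7.3983] v=[1.7333 -1.0142]
Max displacement = 2.8750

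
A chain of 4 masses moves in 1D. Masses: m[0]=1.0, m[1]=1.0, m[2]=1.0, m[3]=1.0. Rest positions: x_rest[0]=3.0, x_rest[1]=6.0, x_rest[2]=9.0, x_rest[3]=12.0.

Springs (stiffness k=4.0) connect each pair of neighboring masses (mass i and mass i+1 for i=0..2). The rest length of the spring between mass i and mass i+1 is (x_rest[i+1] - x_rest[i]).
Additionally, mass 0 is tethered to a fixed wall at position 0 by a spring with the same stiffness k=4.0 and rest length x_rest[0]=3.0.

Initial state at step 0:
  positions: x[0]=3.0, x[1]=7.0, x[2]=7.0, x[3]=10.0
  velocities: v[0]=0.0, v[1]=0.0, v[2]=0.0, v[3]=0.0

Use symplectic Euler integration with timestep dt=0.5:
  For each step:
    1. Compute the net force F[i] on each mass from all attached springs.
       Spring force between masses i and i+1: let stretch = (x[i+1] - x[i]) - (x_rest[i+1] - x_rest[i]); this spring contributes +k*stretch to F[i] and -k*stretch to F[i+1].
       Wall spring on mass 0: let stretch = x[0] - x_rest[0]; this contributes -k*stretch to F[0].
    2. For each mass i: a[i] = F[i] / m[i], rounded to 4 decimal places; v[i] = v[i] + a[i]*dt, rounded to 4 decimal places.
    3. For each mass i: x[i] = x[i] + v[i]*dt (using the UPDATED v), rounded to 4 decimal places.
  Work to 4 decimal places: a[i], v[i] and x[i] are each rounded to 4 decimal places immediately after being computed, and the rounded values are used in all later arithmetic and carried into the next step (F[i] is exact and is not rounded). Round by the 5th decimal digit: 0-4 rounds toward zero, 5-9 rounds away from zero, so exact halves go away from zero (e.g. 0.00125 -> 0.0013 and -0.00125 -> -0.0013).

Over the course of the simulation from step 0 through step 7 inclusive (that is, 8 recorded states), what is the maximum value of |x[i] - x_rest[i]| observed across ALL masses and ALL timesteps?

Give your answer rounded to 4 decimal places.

Step 0: x=[3.0000 7.0000 7.0000 10.0000] v=[0.0000 0.0000 0.0000 0.0000]
Step 1: x=[4.0000 3.0000 10.0000 10.0000] v=[2.0000 -8.0000 6.0000 0.0000]
Step 2: x=[0.0000 7.0000 6.0000 13.0000] v=[-8.0000 8.0000 -8.0000 6.0000]
Step 3: x=[3.0000 3.0000 10.0000 12.0000] v=[6.0000 -8.0000 8.0000 -2.0000]
Step 4: x=[3.0000 6.0000 9.0000 12.0000] v=[0.0000 6.0000 -2.0000 0.0000]
Step 5: x=[3.0000 9.0000 8.0000 12.0000] v=[0.0000 6.0000 -2.0000 0.0000]
Step 6: x=[6.0000 5.0000 12.0000 11.0000] v=[6.0000 -8.0000 8.0000 -2.0000]
Step 7: x=[2.0000 9.0000 8.0000 14.0000] v=[-8.0000 8.0000 -8.0000 6.0000]
Max displacement = 3.0000

Answer: 3.0000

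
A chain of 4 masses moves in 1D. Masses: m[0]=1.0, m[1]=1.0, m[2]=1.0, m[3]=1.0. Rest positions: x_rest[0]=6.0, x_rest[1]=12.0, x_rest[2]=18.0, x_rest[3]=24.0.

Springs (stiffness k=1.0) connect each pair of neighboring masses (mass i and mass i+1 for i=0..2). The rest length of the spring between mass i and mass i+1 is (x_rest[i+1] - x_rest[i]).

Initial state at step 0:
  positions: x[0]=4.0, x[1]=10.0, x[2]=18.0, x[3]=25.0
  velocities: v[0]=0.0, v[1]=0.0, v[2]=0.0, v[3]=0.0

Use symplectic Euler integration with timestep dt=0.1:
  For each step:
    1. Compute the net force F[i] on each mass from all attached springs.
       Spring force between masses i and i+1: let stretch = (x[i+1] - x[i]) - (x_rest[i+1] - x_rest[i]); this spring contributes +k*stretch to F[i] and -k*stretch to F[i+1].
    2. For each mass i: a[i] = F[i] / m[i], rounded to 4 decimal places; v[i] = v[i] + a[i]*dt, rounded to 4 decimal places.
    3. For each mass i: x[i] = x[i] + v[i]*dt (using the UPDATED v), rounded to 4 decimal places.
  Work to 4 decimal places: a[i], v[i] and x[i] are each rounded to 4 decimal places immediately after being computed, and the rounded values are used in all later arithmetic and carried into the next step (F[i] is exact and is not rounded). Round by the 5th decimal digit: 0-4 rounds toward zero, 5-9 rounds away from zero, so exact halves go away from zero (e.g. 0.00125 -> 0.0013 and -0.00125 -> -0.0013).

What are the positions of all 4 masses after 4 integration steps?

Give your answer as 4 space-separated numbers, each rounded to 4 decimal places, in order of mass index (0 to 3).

Step 0: x=[4.0000 10.0000 18.0000 25.0000] v=[0.0000 0.0000 0.0000 0.0000]
Step 1: x=[4.0000 10.0200 17.9900 24.9900] v=[0.0000 0.2000 -0.1000 -0.1000]
Step 2: x=[4.0002 10.0595 17.9703 24.9700] v=[0.0020 0.3950 -0.1970 -0.2000]
Step 3: x=[4.0010 10.1175 17.9415 24.9400] v=[0.0079 0.5802 -0.2881 -0.3000]
Step 4: x=[4.0030 10.1926 17.9044 24.9000] v=[0.0196 0.7510 -0.3707 -0.3999]

Answer: 4.0030 10.1926 17.9044 24.9000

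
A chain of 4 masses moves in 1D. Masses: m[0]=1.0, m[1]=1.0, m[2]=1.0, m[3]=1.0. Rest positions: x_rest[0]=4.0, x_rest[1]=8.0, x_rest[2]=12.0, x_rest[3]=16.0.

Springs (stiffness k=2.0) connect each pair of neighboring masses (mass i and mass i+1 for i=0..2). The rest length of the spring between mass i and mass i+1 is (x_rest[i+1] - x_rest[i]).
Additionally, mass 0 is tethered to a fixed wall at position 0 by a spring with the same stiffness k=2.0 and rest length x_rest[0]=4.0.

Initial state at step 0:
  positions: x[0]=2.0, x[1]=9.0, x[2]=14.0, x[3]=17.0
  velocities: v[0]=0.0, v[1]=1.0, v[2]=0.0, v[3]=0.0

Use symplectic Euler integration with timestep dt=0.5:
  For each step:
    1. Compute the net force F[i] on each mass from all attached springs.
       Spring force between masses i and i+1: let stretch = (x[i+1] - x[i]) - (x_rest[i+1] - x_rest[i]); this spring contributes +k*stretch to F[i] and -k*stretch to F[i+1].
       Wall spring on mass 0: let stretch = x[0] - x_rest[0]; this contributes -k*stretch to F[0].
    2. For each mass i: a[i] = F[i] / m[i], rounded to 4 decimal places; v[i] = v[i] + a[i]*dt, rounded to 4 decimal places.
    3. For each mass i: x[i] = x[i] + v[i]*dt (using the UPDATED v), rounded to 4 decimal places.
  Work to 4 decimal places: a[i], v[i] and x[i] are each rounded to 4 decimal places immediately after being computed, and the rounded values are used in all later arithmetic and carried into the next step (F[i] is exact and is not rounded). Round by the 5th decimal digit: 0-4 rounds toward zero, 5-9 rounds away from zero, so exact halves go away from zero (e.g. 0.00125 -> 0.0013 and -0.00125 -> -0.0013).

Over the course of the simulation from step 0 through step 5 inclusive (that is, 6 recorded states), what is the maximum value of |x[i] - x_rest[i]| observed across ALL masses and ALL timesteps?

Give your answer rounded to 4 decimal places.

Answer: 2.7500

Derivation:
Step 0: x=[2.0000 9.0000 14.0000 17.0000] v=[0.0000 1.0000 0.0000 0.0000]
Step 1: x=[4.5000 8.5000 13.0000 17.5000] v=[5.0000 -1.0000 -2.0000 1.0000]
Step 2: x=[6.7500 8.2500 12.0000 17.7500] v=[4.5000 -0.5000 -2.0000 0.5000]
Step 3: x=[6.3750 9.1250 12.0000 17.1250] v=[-0.7500 1.7500 0.0000 -1.2500]
Step 4: x=[4.1875 10.0625 13.1250 15.9375] v=[-4.3750 1.8750 2.2500 -2.3750]
Step 5: x=[2.8438 9.5938 14.1250 15.3438] v=[-2.6875 -0.9375 2.0000 -1.1875]
Max displacement = 2.7500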